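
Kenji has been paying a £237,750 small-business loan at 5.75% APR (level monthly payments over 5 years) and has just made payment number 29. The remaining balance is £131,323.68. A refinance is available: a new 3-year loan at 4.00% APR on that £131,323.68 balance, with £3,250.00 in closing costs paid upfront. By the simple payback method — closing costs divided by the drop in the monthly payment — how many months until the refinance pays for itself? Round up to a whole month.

Current payment = 237,750 × 5.75%/12 / (1 − (1+0.0047917)^−60) = £4,568.79.
Refinanced payment = 131,323.68 × 0.0033333 / (1 − (1+0.0033333)^−36) = £3,877.20.
Monthly savings = £4,568.79 − £3,877.20 = £691.59.
Break-even = £3,250.00 / £691.59 = 4.70 → 5 months.

5 months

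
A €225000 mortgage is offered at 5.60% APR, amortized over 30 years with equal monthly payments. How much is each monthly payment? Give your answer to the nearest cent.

€1,291.68

At 5.60% the monthly rate is 0.0046667, so the payment is 225,000 × 0.0046667 / (1 − 1.0046667^−360) = €1,291.68.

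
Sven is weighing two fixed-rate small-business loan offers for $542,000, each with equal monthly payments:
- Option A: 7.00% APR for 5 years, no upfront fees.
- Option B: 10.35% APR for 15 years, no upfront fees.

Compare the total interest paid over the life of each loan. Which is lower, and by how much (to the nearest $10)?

Option A: monthly rate = 7%/12 = 0.0058333; payment = 542,000 × 0.0058333 / (1 − (1+0.0058333)^−60) = $10,732.25.
Total interest on Option A = 60 × $10,732.25 − $542,000 = $101,935.00.
Option B: monthly rate = 10.35%/12 = 0.0086250; payment = 542,000 × 0.0086250 / (1 − (1+0.0086250)^−180) = $5,940.96.
Total interest on Option B = 180 × $5,940.96 − $542,000 = $527,372.80.
Option A is lower by $425,437.80.

Option A by $425,440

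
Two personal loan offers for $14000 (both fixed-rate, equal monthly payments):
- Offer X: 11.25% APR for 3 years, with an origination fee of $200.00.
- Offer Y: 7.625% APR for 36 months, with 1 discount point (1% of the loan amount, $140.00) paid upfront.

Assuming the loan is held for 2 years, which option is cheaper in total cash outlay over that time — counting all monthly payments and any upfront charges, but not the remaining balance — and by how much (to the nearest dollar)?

Offer Y by $629

Offer X: monthly rate = 11.25%/12 = 0.0093750; payment = 14,000 × 0.0093750 / (1 − (1+0.0093750)^−36) = $460.00.
Offer Y: monthly rate = 7.625%/12 = 0.0063542; payment = 14,000 × 0.0063542 / (1 − (1+0.0063542)^−36) = $436.29.
Over 24 months: Offer X costs 24 × $460.00 + $200.00 = $11,240.00; Offer Y costs 24 × $436.29 + $140.00 = $10,610.96.
Offer Y is cheaper by $11,240.00 − $10,610.96 = $629.04.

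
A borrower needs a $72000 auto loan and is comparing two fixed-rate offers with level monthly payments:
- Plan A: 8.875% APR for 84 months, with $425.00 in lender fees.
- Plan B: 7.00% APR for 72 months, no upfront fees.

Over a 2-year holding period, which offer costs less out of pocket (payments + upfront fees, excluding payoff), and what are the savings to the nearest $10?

Plan A by $1,340

Plan A: at 8.875% the monthly rate is 0.0073958, so the payment is 72,000 × 0.0073958 / (1 − 1.0073958^−84) = $1,153.85.
Plan B: at 7.00% the monthly rate is 0.0058333, so the payment is 72,000 × 0.0058333 / (1 − 1.0058333^−72) = $1,227.53.
Over 24 months: Plan A costs 24 × $1,153.85 + $425.00 = $28,117.40; Plan B costs 24 × $1,227.53 = $29,460.72.
Plan A is cheaper by $29,460.72 − $28,117.40 = $1,343.32.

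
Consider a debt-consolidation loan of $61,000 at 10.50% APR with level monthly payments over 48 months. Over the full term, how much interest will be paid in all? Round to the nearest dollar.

At 10.50% the monthly rate is 0.0087500, so the payment is 61,000 × 0.0087500 / (1 − 1.0087500^−48) = $1,561.81.
Total paid = 48 × $1,561.81 = $74,966.88; interest = $74,966.88 − $61,000 = $13,966.88.

$13,967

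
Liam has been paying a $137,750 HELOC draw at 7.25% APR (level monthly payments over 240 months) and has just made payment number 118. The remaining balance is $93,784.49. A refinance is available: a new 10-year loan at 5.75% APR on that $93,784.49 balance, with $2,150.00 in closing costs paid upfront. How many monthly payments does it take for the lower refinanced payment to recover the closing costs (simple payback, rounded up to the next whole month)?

Current payment = 137,750 × 7.25%/12 / (1 − (1+0.0060417)^−240) = $1,088.74.
Refinanced payment = 93,784.49 × 0.0047917 / (1 − (1+0.0047917)^−120) = $1,029.47.
Monthly savings = $1,088.74 − $1,029.47 = $59.27.
Break-even = $2,150.00 / $59.27 = 36.27 → 37 months.

37 months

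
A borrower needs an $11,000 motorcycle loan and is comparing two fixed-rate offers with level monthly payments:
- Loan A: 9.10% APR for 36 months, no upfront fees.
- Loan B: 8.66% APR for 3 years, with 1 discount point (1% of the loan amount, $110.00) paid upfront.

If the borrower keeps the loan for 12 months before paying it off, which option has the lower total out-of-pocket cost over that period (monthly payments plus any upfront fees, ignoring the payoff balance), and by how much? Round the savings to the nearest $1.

Loan A by $83

Loan A: at 9.10% the monthly rate is 0.0075833, so the payment is 11,000 × 0.0075833 / (1 − 1.0075833^−36) = $350.31.
Loan B: at 8.66% the monthly rate is 0.0072167, so the payment is 11,000 × 0.0072167 / (1 − 1.0072167^−36) = $348.06.
Over 12 months: Loan A costs 12 × $350.31 = $4,203.72; Loan B costs 12 × $348.06 + $110.00 = $4,286.72.
Loan A is cheaper by $4,286.72 − $4,203.72 = $83.00.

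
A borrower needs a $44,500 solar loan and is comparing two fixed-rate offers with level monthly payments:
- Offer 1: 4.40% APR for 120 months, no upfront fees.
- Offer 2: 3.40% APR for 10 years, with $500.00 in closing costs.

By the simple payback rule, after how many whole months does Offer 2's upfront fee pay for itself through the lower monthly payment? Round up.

24 months

Offer 1: monthly rate = 4.4%/12 = 0.0036667; payment = 44,500 × 0.0036667 / (1 − (1+0.0036667)^−120) = $459.05.
Offer 2: monthly rate = 3.4%/12 = 0.0028333; payment = 44,500 × 0.0028333 / (1 − (1+0.0028333)^−120) = $437.96.
Monthly savings = $459.05 − $437.96 = $21.09.
Break-even = $500.00 / $21.09 = 23.71 → 24 months.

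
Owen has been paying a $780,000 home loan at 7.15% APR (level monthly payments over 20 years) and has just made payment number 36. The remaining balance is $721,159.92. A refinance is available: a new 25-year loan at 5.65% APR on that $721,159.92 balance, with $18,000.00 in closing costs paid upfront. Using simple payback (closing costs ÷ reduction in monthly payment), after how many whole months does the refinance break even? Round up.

12 months

Current payment = 780,000 × 7.15%/12 / (1 − (1+0.0059583)^−240) = $6,117.76.
Refinanced payment = 721,159.92 × 0.0047083 / (1 − (1+0.0047083)^−300) = $4,493.39.
Monthly savings = $6,117.76 − $4,493.39 = $1,624.37.
Break-even = $18,000.00 / $1,624.37 = 11.08 → 12 months.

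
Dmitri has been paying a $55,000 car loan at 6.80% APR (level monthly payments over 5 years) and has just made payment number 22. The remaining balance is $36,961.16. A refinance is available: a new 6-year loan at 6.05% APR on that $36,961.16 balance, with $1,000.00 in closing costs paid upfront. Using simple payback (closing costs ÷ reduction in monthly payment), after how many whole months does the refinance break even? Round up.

Current payment = 55,000 × 6.8%/12 / (1 − (1+0.0056667)^−60) = $1,083.88.
Refinanced payment = 36,961.16 × 0.0050417 / (1 − (1+0.0050417)^−72) = $613.43.
Monthly savings = $1,083.88 − $613.43 = $470.45.
Break-even = $1,000.00 / $470.45 = 2.13 → 3 months.

3 months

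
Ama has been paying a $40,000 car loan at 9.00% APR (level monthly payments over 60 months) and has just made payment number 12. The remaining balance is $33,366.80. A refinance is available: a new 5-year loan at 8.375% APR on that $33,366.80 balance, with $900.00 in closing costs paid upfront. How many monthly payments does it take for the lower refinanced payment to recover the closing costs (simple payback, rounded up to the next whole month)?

Current payment = 40,000 × 9%/12 / (1 − (1+0.0075000)^−60) = $830.33.
Refinanced payment = 33,366.80 × 0.0069792 / (1 − (1+0.0069792)^−60) = $682.56.
Monthly savings = $830.33 − $682.56 = $147.77.
Break-even = $900.00 / $147.77 = 6.09 → 7 months.

7 months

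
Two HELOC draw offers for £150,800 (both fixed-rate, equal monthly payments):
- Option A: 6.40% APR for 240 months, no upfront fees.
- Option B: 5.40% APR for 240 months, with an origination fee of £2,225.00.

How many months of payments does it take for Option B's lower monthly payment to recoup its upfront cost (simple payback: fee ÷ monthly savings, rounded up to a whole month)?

Option A: monthly rate = 6.4%/12 = 0.0053333; payment = 150,800 × 0.0053333 / (1 − (1+0.0053333)^−240) = £1,115.46.
Option B: monthly rate = 5.4%/12 = 0.0045000; payment = 150,800 × 0.0045000 / (1 − (1+0.0045000)^−240) = £1,028.84.
Monthly savings = £1,115.46 − £1,028.84 = £86.62.
Break-even = £2,225.00 / £86.62 = 25.69 → 26 months.

26 months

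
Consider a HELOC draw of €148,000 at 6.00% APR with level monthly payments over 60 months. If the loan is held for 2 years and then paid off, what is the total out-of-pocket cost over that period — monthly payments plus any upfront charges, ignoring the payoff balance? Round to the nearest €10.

€68,670

At 6.00% the monthly rate is 0.0050000, so the payment is 148,000 × 0.0050000 / (1 − 1.0050000^−60) = €2,861.25.
Total outlay = 24 × €2,861.25 = €68,670.00.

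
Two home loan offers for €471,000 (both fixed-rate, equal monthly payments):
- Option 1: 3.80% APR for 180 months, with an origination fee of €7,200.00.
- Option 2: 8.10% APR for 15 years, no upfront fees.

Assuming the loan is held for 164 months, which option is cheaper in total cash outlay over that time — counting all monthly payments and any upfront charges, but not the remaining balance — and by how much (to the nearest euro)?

Option 1 by €171,796

Option 1: monthly rate = 3.8%/12 = 0.0031667; payment = 471,000 × 0.0031667 / (1 − (1+0.0031667)^−180) = €3,436.91.
Option 2: monthly rate = 8.1%/12 = 0.0067500; payment = 471,000 × 0.0067500 / (1 − (1+0.0067500)^−180) = €4,528.35.
Over 164 months: Option 1 costs 164 × €3,436.91 + €7,200.00 = €570,853.24; Option 2 costs 164 × €4,528.35 = €742,649.40.
Option 1 is cheaper by €742,649.40 − €570,853.24 = €171,796.16.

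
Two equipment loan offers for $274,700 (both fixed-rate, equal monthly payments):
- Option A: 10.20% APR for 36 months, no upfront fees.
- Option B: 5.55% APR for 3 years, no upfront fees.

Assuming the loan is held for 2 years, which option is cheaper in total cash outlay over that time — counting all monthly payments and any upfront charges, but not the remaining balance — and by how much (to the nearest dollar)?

Option B by $14,126

Option A: monthly rate = 10.2%/12 = 0.0085000; payment = 274,700 × 0.0085000 / (1 − (1+0.0085000)^−36) = $8,889.61.
Option B: at 5.55% the monthly rate is 0.0046250, so the payment is 274,700 × 0.0046250 / (1 − 1.0046250^−36) = $8,301.01.
Over 24 months: Option A costs 24 × $8,889.61 = $213,350.64; Option B costs 24 × $8,301.01 = $199,224.24.
Option B is cheaper by $213,350.64 − $199,224.24 = $14,126.40.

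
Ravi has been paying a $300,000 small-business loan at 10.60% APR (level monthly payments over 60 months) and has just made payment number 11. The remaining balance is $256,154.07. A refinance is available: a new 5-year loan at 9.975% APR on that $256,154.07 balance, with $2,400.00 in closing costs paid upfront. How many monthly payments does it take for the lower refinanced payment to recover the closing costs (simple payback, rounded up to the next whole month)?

Current payment = 300,000 × 10.6%/12 / (1 − (1+0.0088333)^−60) = $6,463.04.
Refinanced payment = 256,154.07 × 0.0083125 / (1 − (1+0.0083125)^−60) = $5,439.37.
Monthly savings = $6,463.04 − $5,439.37 = $1,023.67.
Break-even = $2,400.00 / $1,023.67 = 2.34 → 3 months.

3 months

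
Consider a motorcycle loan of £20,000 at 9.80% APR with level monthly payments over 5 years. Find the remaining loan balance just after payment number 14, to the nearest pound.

With monthly rate i = 9.8%/12 = 0.0081667, the balance after k of n payments is P · [(1+i)^n − (1+i)^k] / [(1+i)^n − 1].
(1+0.0081667)^60 = 1.62907113 and (1+0.0081667)^14 = 1.12060531, so the balance is 20,000 × (1.62907113 − 1.12060531) / (1.62907113 − 1) = £16,165.61.

£16,166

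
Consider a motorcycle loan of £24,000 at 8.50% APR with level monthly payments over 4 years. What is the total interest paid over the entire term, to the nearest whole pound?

At 8.50% the monthly rate is 0.0070833, so the payment is 24,000 × 0.0070833 / (1 − 1.0070833^−48) = £591.56.
Total paid = 48 × £591.56 = £28,394.88; interest = £28,394.88 − £24,000 = £4,394.88.

£4,395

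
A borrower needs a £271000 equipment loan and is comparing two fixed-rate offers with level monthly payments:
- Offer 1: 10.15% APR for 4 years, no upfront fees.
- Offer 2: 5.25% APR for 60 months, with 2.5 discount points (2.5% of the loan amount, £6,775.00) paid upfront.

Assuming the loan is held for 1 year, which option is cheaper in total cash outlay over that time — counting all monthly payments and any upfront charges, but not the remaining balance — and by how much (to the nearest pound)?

Offer 2 by £14,196

Offer 1: monthly rate = 10.15%/12 = 0.0084583; payment = 271,000 × 0.0084583 / (1 − (1+0.0084583)^−48) = £6,892.80.
Offer 2: at 5.25% the monthly rate is 0.0043750, so the payment is 271,000 × 0.0043750 / (1 − 1.0043750^−60) = £5,145.20.
Over 12 months: Offer 1 costs 12 × £6,892.80 = £82,713.60; Offer 2 costs 12 × £5,145.20 + £6,775.00 = £68,517.40.
Offer 2 is cheaper by £82,713.60 − £68,517.40 = £14,196.20.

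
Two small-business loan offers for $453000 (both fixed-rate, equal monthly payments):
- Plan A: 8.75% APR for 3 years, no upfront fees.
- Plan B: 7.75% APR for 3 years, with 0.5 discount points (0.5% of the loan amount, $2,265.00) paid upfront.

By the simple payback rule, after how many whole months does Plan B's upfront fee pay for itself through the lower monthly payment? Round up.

Plan A: at 8.75% the monthly rate is 0.0072917, so the payment is 453,000 × 0.0072917 / (1 − 1.0072917^−36) = $14,352.63.
Plan B: at 7.75% the monthly rate is 0.0064583, so the payment is 453,000 × 0.0064583 / (1 − 1.0064583^−36) = $14,143.19.
Monthly savings = $14,352.63 − $14,143.19 = $209.44.
Break-even = $2,265.00 / $209.44 = 10.81 → 11 months.

11 months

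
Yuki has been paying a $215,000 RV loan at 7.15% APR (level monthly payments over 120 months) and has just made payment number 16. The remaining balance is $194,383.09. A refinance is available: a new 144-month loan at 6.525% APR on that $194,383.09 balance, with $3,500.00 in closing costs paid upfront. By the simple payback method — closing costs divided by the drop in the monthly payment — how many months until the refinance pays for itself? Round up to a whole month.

7 months

Current payment = 215,000 × 7.15%/12 / (1 − (1+0.0059583)^−120) = $2,512.99.
Refinanced payment = 194,383.09 × 0.0054375 / (1 − (1+0.0054375)^−144) = $1,950.12.
Monthly savings = $2,512.99 − $1,950.12 = $562.87.
Break-even = $3,500.00 / $562.87 = 6.22 → 7 months.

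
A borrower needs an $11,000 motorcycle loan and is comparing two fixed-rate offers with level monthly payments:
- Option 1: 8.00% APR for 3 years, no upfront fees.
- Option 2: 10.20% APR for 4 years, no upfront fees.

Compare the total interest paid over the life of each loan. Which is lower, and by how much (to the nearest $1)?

Option 1 by $1,033

Option 1: monthly rate = 8%/12 = 0.0066667; payment = 11,000 × 0.0066667 / (1 − (1+0.0066667)^−36) = $344.70.
Total interest on Option 1 = 36 × $344.70 − $11,000 = $1,409.20.
Option 2: monthly rate = 10.2%/12 = 0.0085000; payment = 11,000 × 0.0085000 / (1 − (1+0.0085000)^−48) = $280.05.
Total interest on Option 2 = 48 × $280.05 − $11,000 = $2,442.40.
Option 1 is lower by $1,033.20.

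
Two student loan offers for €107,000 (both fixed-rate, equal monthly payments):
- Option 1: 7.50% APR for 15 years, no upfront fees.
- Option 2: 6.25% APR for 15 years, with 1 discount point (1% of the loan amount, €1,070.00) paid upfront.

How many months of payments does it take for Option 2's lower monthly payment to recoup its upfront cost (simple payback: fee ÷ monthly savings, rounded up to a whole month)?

Option 1: at 7.50% the monthly rate is 0.0062500, so the payment is 107,000 × 0.0062500 / (1 − 1.0062500^−180) = €991.90.
Option 2: at 6.25% the monthly rate is 0.0052083, so the payment is 107,000 × 0.0052083 / (1 − 1.0052083^−180) = €917.44.
Monthly savings = €991.90 − €917.44 = €74.46.
Break-even = €1,070.00 / €74.46 = 14.37 → 15 months.

15 months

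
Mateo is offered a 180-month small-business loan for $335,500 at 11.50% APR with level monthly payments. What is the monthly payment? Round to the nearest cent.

$3,919.28

Monthly rate = 11.5%/12 = 0.0095833; payment = 335,500 × 0.0095833 / (1 − (1+0.0095833)^−180) = $3,919.28.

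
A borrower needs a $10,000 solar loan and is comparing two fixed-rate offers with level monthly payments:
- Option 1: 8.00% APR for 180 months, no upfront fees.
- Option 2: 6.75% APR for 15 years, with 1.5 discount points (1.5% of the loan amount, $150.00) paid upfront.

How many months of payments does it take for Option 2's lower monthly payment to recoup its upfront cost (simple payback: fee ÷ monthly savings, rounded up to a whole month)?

22 months

Option 1: at 8.00% the monthly rate is 0.0066667, so the payment is 10,000 × 0.0066667 / (1 − 1.0066667^−180) = $95.57.
Option 2: at 6.75% the monthly rate is 0.0056250, so the payment is 10,000 × 0.0056250 / (1 − 1.0056250^−180) = $88.49.
Monthly savings = $95.57 − $88.49 = $7.08.
Break-even = $150.00 / $7.08 = 21.19 → 22 months.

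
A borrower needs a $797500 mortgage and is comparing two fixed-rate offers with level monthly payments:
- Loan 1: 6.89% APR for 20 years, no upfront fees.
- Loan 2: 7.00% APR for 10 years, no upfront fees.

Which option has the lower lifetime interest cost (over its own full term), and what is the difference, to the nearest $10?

Loan 2 by $360,150

Loan 1: at 6.89% the monthly rate is 0.0057417, so the payment is 797,500 × 0.0057417 / (1 − 1.0057417^−240) = $6,130.46.
Total interest on Loan 1 = 240 × $6,130.46 − $797,500 = $673,810.40.
Loan 2: at 7.00% the monthly rate is 0.0058333, so the payment is 797,500 × 0.0058333 / (1 − 1.0058333^−120) = $9,259.65.
Total interest on Loan 2 = 120 × $9,259.65 − $797,500 = $313,658.00.
Loan 2 is lower by $360,152.40.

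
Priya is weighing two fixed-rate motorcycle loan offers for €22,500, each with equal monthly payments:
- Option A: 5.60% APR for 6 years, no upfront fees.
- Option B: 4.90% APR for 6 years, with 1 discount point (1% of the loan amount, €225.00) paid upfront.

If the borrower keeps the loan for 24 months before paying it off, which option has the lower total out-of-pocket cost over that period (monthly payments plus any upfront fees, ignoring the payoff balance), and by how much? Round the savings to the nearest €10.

Option A by €50

Option A: monthly rate = 5.6%/12 = 0.0046667; payment = 22,500 × 0.0046667 / (1 − (1+0.0046667)^−72) = €368.66.
Option B: monthly rate = 4.9%/12 = 0.0040833; payment = 22,500 × 0.0040833 / (1 − (1+0.0040833)^−72) = €361.32.
Over 24 months: Option A costs 24 × €368.66 = €8,847.84; Option B costs 24 × €361.32 + €225.00 = €8,896.68.
Option A is cheaper by €8,896.68 − €8,847.84 = €48.84.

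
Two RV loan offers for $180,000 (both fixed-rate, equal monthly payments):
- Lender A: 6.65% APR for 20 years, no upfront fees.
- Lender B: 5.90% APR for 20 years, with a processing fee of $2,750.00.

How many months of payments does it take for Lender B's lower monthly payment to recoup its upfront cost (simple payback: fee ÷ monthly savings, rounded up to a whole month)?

Lender A: at 6.65% the monthly rate is 0.0055417, so the payment is 180,000 × 0.0055417 / (1 − 1.0055417^−240) = $1,357.97.
Lender B: at 5.90% the monthly rate is 0.0049167, so the payment is 180,000 × 0.0049167 / (1 − 1.0049167^−240) = $1,279.21.
Monthly savings = $1,357.97 − $1,279.21 = $78.76.
Break-even = $2,750.00 / $78.76 = 34.92 → 35 months.

35 months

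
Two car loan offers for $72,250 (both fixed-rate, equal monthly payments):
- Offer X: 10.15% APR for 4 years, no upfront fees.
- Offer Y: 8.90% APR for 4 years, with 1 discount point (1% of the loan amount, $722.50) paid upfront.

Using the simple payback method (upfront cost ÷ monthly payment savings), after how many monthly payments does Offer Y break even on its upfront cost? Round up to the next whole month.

17 months

Offer X: monthly rate = 10.15%/12 = 0.0084583; payment = 72,250 × 0.0084583 / (1 − (1+0.0084583)^−48) = $1,837.66.
Offer Y: monthly rate = 8.9%/12 = 0.0074167; payment = 72,250 × 0.0074167 / (1 − (1+0.0074167)^−48) = $1,794.52.
Monthly savings = $1,837.66 − $1,794.52 = $43.14.
Break-even = $722.50 / $43.14 = 16.75 → 17 months.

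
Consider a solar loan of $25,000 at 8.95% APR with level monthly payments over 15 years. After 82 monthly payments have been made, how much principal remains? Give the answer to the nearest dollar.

$17,533

With monthly rate i = 8.95%/12 = 0.0074583, the balance after k of n payments is P · [(1+i)^n − (1+i)^k] / [(1+i)^n − 1].
(1+0.0074583)^180 = 3.80957772 and (1+0.0074583)^82 = 1.83916914, so the balance is 25,000 × (3.80957772 − 1.83916914) / (3.80957772 − 1) = $17,532.96.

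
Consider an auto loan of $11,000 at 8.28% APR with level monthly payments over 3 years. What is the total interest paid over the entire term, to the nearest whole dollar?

At 8.28% the monthly rate is 0.0069000, so the payment is 11,000 × 0.0069000 / (1 − 1.0069000^−36) = $346.12.
Total paid = 36 × $346.12 = $12,460.32; interest = $12,460.32 − $11,000 = $1,460.32.

$1,460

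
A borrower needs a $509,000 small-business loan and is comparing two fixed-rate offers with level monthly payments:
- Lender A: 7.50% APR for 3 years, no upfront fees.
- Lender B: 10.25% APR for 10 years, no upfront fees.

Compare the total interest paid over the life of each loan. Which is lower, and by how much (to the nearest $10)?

Lender A by $245,670

Lender A: at 7.50% the monthly rate is 0.0062500, so the payment is 509,000 × 0.0062500 / (1 − 1.0062500^−36) = $15,833.07.
Total interest on Lender A = 36 × $15,833.07 − $509,000 = $60,990.52.
Lender B: monthly rate = 10.25%/12 = 0.0085417; payment = 509,000 × 0.0085417 / (1 − (1+0.0085417)^−120) = $6,797.14.
Total interest on Lender B = 120 × $6,797.14 − $509,000 = $306,656.80.
Lender A is lower by $245,666.28.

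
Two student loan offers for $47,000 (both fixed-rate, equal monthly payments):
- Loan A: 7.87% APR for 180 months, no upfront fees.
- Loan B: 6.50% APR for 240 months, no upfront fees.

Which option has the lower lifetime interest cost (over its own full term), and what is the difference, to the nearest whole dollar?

Loan A: monthly rate = 7.87%/12 = 0.0065583; payment = 47,000 × 0.0065583 / (1 − (1+0.0065583)^−180) = $445.64.
Total interest on Loan A = 180 × $445.64 − $47,000 = $33,215.20.
Loan B: monthly rate = 6.5%/12 = 0.0054167; payment = 47,000 × 0.0054167 / (1 − (1+0.0054167)^−240) = $350.42.
Total interest on Loan B = 240 × $350.42 − $47,000 = $37,100.80.
Loan A is lower by $3,885.60.

Loan A by $3,886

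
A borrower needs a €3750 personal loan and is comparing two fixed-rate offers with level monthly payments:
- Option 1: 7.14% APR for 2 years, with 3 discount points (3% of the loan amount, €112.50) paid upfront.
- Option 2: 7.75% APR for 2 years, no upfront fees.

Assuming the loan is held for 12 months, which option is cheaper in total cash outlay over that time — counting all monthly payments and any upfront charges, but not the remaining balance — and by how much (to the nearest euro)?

Option 2 by €100

Option 1: monthly rate = 7.14%/12 = 0.0059500; payment = 3,750 × 0.0059500 / (1 − (1+0.0059500)^−24) = €168.14.
Option 2: monthly rate = 7.75%/12 = 0.0064583; payment = 3,750 × 0.0064583 / (1 − (1+0.0064583)^−24) = €169.18.
Over 12 months: Option 1 costs 12 × €168.14 + €112.50 = €2,130.18; Option 2 costs 12 × €169.18 = €2,030.16.
Option 2 is cheaper by €2,130.18 − €2,030.16 = €100.02.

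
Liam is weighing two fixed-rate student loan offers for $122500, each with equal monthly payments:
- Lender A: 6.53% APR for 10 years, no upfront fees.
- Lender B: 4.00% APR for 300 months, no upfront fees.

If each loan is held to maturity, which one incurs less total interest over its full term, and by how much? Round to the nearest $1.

Lender A by $26,840

Lender A: at 6.53% the monthly rate is 0.0054417, so the payment is 122,500 × 0.0054417 / (1 − 1.0054417^−120) = $1,392.83.
Total interest on Lender A = 120 × $1,392.83 − $122,500 = $44,639.60.
Lender B: at 4.00% the monthly rate is 0.0033333, so the payment is 122,500 × 0.0033333 / (1 − 1.0033333^−300) = $646.60.
Total interest on Lender B = 300 × $646.60 − $122,500 = $71,480.00.
Lender A is lower by $26,840.40.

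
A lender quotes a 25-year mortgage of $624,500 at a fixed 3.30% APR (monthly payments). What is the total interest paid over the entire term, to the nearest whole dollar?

At 3.30% the monthly rate is 0.0027500, so the payment is 624,500 × 0.0027500 / (1 − 1.0027500^−300) = $3,059.81.
Total paid = 300 × $3,059.81 = $917,943.00; interest = $917,943.00 − $624,500 = $293,443.00.

$293,443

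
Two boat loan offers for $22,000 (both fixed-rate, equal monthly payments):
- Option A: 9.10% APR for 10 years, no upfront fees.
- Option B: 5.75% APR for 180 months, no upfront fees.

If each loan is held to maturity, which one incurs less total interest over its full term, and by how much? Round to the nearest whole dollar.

Option A: at 9.10% the monthly rate is 0.0075833, so the payment is 22,000 × 0.0075833 / (1 − 1.0075833^−120) = $279.88.
Total interest on Option A = 120 × $279.88 − $22,000 = $11,585.60.
Option B: monthly rate = 5.75%/12 = 0.0047917; payment = 22,000 × 0.0047917 / (1 − (1+0.0047917)^−180) = $182.69.
Total interest on Option B = 180 × $182.69 − $22,000 = $10,884.20.
Option B is lower by $701.40.

Option B by $701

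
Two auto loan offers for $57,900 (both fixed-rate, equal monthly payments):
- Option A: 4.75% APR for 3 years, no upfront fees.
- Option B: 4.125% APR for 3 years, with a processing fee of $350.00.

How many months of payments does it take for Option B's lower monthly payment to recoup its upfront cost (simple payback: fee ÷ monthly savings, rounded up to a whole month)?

22 months

Option A: at 4.75% the monthly rate is 0.0039583, so the payment is 57,900 × 0.0039583 / (1 − 1.0039583^−36) = $1,728.82.
Option B: at 4.125% the monthly rate is 0.0034375, so the payment is 57,900 × 0.0034375 / (1 − 1.0034375^−36) = $1,712.66.
Monthly savings = $1,728.82 − $1,712.66 = $16.16.
Break-even = $350.00 / $16.16 = 21.66 → 22 months.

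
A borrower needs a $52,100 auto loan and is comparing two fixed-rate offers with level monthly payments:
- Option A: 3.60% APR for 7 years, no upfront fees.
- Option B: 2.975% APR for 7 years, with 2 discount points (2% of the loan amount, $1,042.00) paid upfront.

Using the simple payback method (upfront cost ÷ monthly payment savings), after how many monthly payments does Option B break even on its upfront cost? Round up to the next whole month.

Option A: monthly rate = 3.6%/12 = 0.0030000; payment = 52,100 × 0.0030000 / (1 − (1+0.0030000)^−84) = $702.59.
Option B: at 2.975% the monthly rate is 0.0024792, so the payment is 52,100 × 0.0024792 / (1 − 1.0024792^−84) = $687.83.
Monthly savings = $702.59 − $687.83 = $14.76.
Break-even = $1,042.00 / $14.76 = 70.60 → 71 months.

71 months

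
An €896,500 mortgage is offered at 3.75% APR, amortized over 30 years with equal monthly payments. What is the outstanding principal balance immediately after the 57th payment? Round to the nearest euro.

With monthly rate i = 3.75%/12 = 0.0031250, the balance after k of n payments is P · [(1+i)^n − (1+i)^k] / [(1+i)^n − 1].
(1+0.0031250)^360 = 3.07481840 and (1+0.0031250)^57 = 1.19464284, so the balance is 896,500 × (3.07481840 − 1.19464284) / (3.07481840 − 1) = €812,397.55.

€812,398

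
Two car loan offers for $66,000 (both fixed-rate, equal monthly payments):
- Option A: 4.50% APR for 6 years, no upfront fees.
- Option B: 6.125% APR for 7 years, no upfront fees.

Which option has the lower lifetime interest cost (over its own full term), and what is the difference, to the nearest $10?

Option A by $5,890

Option A: at 4.50% the monthly rate is 0.0037500, so the payment is 66,000 × 0.0037500 / (1 − 1.0037500^−72) = $1,047.69.
Total interest on Option A = 72 × $1,047.69 − $66,000 = $9,433.68.
Option B: monthly rate = 6.125%/12 = 0.0051042; payment = 66,000 × 0.0051042 / (1 − (1+0.0051042)^−84) = $968.12.
Total interest on Option B = 84 × $968.12 − $66,000 = $15,322.08.
Option A is lower by $5,888.40.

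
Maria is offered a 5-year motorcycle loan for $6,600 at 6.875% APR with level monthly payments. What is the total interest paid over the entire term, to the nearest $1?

Monthly rate = 6.875%/12 = 0.0057292; payment = 6,600 × 0.0057292 / (1 − (1+0.0057292)^−60) = $130.30.
Total paid = 60 × $130.30 = $7,818.00; interest = $7,818.00 − $6,600 = $1,218.00.

$1,218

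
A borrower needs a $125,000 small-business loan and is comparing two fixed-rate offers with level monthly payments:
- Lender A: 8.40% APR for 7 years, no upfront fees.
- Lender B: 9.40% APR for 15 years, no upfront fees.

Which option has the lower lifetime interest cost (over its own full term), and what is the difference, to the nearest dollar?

Lender A by $67,839

Lender A: monthly rate = 8.4%/12 = 0.0070000; payment = 125,000 × 0.0070000 / (1 − (1+0.0070000)^−84) = $1,973.28.
Total interest on Lender A = 84 × $1,973.28 − $125,000 = $40,755.52.
Lender B: monthly rate = 9.4%/12 = 0.0078333; payment = 125,000 × 0.0078333 / (1 − (1+0.0078333)^−180) = $1,297.75.
Total interest on Lender B = 180 × $1,297.75 − $125,000 = $108,595.00.
Lender A is lower by $67,839.48.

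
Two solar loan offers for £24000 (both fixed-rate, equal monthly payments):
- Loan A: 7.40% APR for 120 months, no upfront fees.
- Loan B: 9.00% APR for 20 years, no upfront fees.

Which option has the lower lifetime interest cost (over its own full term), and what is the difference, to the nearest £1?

Loan A by £17,788

Loan A: at 7.40% the monthly rate is 0.0061667, so the payment is 24,000 × 0.0061667 / (1 − 1.0061667^−120) = £283.63.
Total interest on Loan A = 120 × £283.63 − £24,000 = £10,035.60.
Loan B: at 9.00% the monthly rate is 0.0075000, so the payment is 24,000 × 0.0075000 / (1 − 1.0075000^−240) = £215.93.
Total interest on Loan B = 240 × £215.93 − £24,000 = £27,823.20.
Loan A is lower by £17,787.60.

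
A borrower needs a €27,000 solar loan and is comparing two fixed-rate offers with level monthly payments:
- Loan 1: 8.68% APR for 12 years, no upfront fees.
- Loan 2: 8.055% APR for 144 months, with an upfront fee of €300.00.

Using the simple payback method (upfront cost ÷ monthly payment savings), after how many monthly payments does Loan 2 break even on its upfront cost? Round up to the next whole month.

Loan 1: monthly rate = 8.68%/12 = 0.0072333; payment = 27,000 × 0.0072333 / (1 − (1+0.0072333)^−144) = €302.42.
Loan 2: at 8.055% the monthly rate is 0.0067125, so the payment is 27,000 × 0.0067125 / (1 − 1.0067125^−144) = €293.08.
Monthly savings = €302.42 − €293.08 = €9.34.
Break-even = €300.00 / €9.34 = 32.12 → 33 months.

33 months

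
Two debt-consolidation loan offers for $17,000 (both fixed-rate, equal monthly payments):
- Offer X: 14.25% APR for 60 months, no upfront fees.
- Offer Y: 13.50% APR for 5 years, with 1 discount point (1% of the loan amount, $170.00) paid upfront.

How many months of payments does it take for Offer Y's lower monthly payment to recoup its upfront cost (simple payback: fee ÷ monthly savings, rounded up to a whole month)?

26 months

Offer X: monthly rate = 14.25%/12 = 0.0118750; payment = 17,000 × 0.0118750 / (1 − (1+0.0118750)^−60) = $397.77.
Offer Y: monthly rate = 13.5%/12 = 0.0112500; payment = 17,000 × 0.0112500 / (1 − (1+0.0112500)^−60) = $391.17.
Monthly savings = $397.77 − $391.17 = $6.60.
Break-even = $170.00 / $6.60 = 25.76 → 26 months.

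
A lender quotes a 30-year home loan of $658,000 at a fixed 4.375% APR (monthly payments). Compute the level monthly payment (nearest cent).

Monthly rate = 4.375%/12 = 0.0036458; payment = 658,000 × 0.0036458 / (1 − (1+0.0036458)^−360) = $3,285.30.

$3,285.30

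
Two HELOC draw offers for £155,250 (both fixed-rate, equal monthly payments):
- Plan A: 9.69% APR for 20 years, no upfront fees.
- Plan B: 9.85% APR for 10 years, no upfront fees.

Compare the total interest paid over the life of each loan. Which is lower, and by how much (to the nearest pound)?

Plan A: monthly rate = 9.69%/12 = 0.0080750; payment = 155,250 × 0.0080750 / (1 − (1+0.0080750)^−240) = £1,466.45.
Total interest on Plan A = 240 × £1,466.45 − £155,250 = £196,698.00.
Plan B: monthly rate = 9.85%/12 = 0.0082083; payment = 155,250 × 0.0082083 / (1 − (1+0.0082083)^−120) = £2,038.77.
Total interest on Plan B = 120 × £2,038.77 − £155,250 = £89,402.40.
Plan B is lower by £107,295.60.

Plan B by £107,296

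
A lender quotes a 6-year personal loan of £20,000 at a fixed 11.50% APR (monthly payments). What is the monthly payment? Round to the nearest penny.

£385.82

Monthly rate = 11.5%/12 = 0.0095833; payment = 20,000 × 0.0095833 / (1 − (1+0.0095833)^−72) = £385.82.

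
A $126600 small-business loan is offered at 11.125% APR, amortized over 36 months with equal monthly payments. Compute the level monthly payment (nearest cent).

$4,152.22

At 11.125% the monthly rate is 0.0092708, so the payment is 126,600 × 0.0092708 / (1 − 1.0092708^−36) = $4,152.22.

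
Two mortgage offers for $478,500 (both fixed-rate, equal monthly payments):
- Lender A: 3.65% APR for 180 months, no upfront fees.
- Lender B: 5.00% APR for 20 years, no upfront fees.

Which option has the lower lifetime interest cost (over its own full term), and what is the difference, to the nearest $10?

Lender A: monthly rate = 3.65%/12 = 0.0030417; payment = 478,500 × 0.0030417 / (1 − (1+0.0030417)^−180) = $3,456.07.
Total interest on Lender A = 180 × $3,456.07 − $478,500 = $143,592.60.
Lender B: monthly rate = 5%/12 = 0.0041667; payment = 478,500 × 0.0041667 / (1 − (1+0.0041667)^−240) = $3,157.89.
Total interest on Lender B = 240 × $3,157.89 − $478,500 = $279,393.60.
Lender A is lower by $135,801.00.

Lender A by $135,800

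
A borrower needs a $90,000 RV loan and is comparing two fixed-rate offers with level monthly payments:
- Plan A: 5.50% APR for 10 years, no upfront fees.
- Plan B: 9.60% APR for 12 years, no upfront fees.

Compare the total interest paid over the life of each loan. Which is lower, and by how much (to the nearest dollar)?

Plan A by $34,694

Plan A: monthly rate = 5.5%/12 = 0.0045833; payment = 90,000 × 0.0045833 / (1 − (1+0.0045833)^−120) = $976.74.
Total interest on Plan A = 120 × $976.74 − $90,000 = $27,208.80.
Plan B: monthly rate = 9.6%/12 = 0.0080000; payment = 90,000 × 0.0080000 / (1 − (1+0.0080000)^−144) = $1,054.88.
Total interest on Plan B = 144 × $1,054.88 − $90,000 = $61,902.72.
Plan A is lower by $34,693.92.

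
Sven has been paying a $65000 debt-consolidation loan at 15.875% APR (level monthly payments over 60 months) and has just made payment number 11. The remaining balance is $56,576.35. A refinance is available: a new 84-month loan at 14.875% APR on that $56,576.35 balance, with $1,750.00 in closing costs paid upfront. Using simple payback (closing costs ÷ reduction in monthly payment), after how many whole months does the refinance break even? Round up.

Current payment = 65,000 × 15.875%/12 / (1 − (1+0.0132292)^−60) = $1,576.36.
Refinanced payment = 56,576.35 × 0.0123958 / (1 − (1+0.0123958)^−84) = $1,087.78.
Monthly savings = $1,576.36 − $1,087.78 = $488.58.
Break-even = $1,750.00 / $488.58 = 3.58 → 4 months.

4 months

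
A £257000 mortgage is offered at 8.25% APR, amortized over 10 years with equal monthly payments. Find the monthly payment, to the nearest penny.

At 8.25% the monthly rate is 0.0068750, so the payment is 257,000 × 0.0068750 / (1 − 1.0068750^−120) = £3,152.17.

£3,152.17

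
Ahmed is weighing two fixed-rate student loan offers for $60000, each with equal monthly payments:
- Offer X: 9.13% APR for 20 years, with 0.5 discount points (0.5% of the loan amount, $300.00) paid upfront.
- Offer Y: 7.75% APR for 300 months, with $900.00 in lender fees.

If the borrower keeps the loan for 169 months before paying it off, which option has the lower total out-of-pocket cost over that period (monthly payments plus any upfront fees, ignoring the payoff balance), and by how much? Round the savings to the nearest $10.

Offer Y by $14,890

Offer X: at 9.13% the monthly rate is 0.0076083, so the payment is 60,000 × 0.0076083 / (1 − 1.0076083^−240) = $544.86.
Offer Y: at 7.75% the monthly rate is 0.0064583, so the payment is 60,000 × 0.0064583 / (1 − 1.0064583^−300) = $453.20.
Over 169 months: Offer X costs 169 × $544.86 + $300.00 = $92,381.34; Offer Y costs 169 × $453.20 + $900.00 = $77,490.80.
Offer Y is cheaper by $92,381.34 − $77,490.80 = $14,890.54.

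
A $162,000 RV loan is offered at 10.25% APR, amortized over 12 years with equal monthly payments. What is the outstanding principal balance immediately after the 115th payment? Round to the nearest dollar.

With monthly rate i = 10.25%/12 = 0.0085417, the balance after k of n payments is P · [(1+i)^n − (1+i)^k] / [(1+i)^n − 1].
(1+0.0085417)^144 = 3.40340567 and (1+0.0085417)^115 = 2.65945230, so the balance is 162,000 × (3.40340567 − 2.65945230) / (3.40340567 − 1) = $50,145.69.

$50,146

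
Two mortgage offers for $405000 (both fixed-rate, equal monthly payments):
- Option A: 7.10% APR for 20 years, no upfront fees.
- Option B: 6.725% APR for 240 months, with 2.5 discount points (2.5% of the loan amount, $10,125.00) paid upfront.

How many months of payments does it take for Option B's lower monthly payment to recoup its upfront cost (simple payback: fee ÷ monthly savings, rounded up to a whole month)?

112 months

Option A: at 7.10% the monthly rate is 0.0059167, so the payment is 405,000 × 0.0059167 / (1 − 1.0059167^−240) = $3,164.32.
Option B: at 6.725% the monthly rate is 0.0056042, so the payment is 405,000 × 0.0056042 / (1 − 1.0056042^−240) = $3,073.46.
Monthly savings = $3,164.32 − $3,073.46 = $90.86.
Break-even = $10,125.00 / $90.86 = 111.44 → 112 months.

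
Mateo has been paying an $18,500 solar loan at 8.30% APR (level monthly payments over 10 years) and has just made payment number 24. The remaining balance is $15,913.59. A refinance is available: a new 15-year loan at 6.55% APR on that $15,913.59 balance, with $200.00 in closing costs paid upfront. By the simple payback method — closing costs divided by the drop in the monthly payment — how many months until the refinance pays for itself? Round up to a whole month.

Current payment = 18,500 × 8.3%/12 / (1 − (1+0.0069167)^−120) = $227.40.
Refinanced payment = 15,913.59 × 0.0054583 / (1 − (1+0.0054583)^−180) = $139.06.
Monthly savings = $227.40 − $139.06 = $88.34.
Break-even = $200.00 / $88.34 = 2.26 → 3 months.

3 months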